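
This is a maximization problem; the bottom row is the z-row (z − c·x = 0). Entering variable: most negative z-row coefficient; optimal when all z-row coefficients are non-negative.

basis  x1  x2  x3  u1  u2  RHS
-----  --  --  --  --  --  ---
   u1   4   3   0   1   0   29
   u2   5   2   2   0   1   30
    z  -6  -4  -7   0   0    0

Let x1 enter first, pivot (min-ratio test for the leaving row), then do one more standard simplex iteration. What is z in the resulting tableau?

Ratio test on column x1 — row 1: 29/4 = 29/4; row 2: 30/5 = 6. Minimum is 6 at row 2 (u2 leaves); pivot element 5.
Pivot on row 2; the z-row RHS becomes 0 − (-6)·6 = 36.
Next entering variable (most negative z-row entry -23/5): x3.
Ratio test on column x3 — row 1: entry -8/5 ≤ 0; row 2: 6/(2/5) = 15. Minimum is 15 at row 2 (x1 leaves); pivot element 2/5.
After the second pivot the z-row RHS is 36 − (-23/5)·15 = 105.

105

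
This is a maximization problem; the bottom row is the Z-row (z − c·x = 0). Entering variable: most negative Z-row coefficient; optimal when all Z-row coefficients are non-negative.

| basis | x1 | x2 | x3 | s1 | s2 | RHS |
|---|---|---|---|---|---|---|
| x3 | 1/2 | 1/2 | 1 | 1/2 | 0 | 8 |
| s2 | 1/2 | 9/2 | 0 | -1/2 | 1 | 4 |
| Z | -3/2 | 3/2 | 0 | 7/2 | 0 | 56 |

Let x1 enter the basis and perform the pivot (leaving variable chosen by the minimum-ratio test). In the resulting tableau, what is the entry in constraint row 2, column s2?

2

Ratio test on column x1 — row 1: 8/(1/2) = 16; row 2: 4/(1/2) = 8. Minimum is 8 at row 2 (s2 leaves); pivot element 1/2.
Divide row 2 by 1/2; eliminate column x1 from the other rows.
In the new row 2, the s2 entry is the old entry divided by the pivot: 1/(1/2) = 2.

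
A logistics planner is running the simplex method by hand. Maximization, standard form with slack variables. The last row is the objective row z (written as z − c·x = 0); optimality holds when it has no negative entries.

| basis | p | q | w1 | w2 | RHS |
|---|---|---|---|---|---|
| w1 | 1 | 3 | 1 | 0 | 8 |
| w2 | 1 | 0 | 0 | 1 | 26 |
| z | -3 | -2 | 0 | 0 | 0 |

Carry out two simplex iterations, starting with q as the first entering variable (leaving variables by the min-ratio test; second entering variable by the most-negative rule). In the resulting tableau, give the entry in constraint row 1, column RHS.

8

Ratio test on column q — row 1: 8/3 = 8/3; row 2: entry 0 ≤ 0. Minimum is 8/3 at row 1 (w1 leaves); pivot element 3.
Divide row 1 by 3; eliminate column q from the other rows.
Second iteration: most negative z-row entry is -7/3 in column p, so p enters.
Ratio test on column p — row 1: (8/3)/(1/3) = 8; row 2: 26/1 = 26. Minimum is 8 at row 1 (q leaves); pivot element 1/3.
Divide row 1 by 1/3; eliminate column p from the other rows.
After both pivots, the entry at constraint row 1, column RHS is 8.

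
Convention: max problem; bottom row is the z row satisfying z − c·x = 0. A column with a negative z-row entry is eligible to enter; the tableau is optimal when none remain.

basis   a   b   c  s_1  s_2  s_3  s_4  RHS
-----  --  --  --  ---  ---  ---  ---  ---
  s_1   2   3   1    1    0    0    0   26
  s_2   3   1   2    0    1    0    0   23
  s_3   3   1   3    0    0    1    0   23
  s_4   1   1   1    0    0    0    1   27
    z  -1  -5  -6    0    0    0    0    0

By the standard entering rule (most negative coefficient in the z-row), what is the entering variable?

c

Negative z-row entries: a: -1, b: -5, c: -6.
The most negative is -6 in column c, so c enters.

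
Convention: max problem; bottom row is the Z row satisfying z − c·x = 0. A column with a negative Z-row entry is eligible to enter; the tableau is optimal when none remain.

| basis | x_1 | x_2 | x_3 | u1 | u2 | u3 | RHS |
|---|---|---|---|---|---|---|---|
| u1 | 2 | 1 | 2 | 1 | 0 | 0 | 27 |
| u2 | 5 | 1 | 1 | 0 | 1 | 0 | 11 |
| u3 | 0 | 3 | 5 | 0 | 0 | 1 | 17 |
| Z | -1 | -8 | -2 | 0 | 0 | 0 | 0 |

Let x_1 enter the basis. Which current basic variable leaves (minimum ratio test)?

u2

Column x_1 entries and ratios — u1: 27/2 = 27/2; u2: 11/5 = 11/5; u3: 0 ≤ 0, skip.
Smallest ratio is 11/5 in the row of u2, so u2 leaves.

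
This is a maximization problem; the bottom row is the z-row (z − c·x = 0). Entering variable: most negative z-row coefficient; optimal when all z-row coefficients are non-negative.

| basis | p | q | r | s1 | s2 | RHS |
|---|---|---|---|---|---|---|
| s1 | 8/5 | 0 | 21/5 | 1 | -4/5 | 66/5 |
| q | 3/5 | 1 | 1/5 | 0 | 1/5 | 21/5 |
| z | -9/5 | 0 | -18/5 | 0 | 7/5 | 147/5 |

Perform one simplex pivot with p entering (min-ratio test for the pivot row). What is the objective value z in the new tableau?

42

Ratio test on column p — row 1: (66/5)/(8/5) = 33/4; row 2: (21/5)/(3/5) = 7. Minimum is 7 at row 2 (q leaves); pivot element 3/5.
Pivot on row 2; the z-row RHS becomes 147/5 − (-9/5)·7 = 42.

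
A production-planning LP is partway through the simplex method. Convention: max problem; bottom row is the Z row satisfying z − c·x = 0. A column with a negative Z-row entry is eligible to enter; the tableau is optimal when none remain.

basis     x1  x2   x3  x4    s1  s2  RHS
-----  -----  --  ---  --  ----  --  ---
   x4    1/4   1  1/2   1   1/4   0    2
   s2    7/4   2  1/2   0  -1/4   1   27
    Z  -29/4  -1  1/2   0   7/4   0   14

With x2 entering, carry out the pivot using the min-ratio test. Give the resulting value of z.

Ratio test on column x2 — row 1: 2/1 = 2; row 2: 27/2 = 27/2. Minimum is 2 at row 1 (x4 leaves); pivot element 1.
Pivot on row 1; the Z-row RHS becomes 14 − (-1)·2 = 16.

16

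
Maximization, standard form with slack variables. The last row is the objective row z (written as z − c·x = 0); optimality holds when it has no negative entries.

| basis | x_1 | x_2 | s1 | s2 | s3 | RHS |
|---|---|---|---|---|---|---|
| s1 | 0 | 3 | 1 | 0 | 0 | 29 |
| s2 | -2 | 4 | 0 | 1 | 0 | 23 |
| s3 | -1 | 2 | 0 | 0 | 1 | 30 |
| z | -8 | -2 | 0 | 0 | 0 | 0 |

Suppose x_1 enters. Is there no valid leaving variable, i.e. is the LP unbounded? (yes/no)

Every constraint-row entry in column x_1 is ≤ 0, so increasing x_1 is unbounded.

yes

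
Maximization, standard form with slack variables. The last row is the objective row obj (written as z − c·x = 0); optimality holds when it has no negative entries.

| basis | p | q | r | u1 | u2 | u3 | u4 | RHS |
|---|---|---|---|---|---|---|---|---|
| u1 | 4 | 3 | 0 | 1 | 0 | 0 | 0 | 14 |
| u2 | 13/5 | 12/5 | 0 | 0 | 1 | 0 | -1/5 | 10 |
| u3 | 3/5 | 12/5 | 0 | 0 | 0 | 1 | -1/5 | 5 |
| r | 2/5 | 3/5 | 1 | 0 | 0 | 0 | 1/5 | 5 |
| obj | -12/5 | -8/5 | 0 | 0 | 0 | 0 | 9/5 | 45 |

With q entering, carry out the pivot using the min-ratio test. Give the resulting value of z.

145/3

Ratio test on column q — row 1: 14/3 = 14/3; row 2: 10/(12/5) = 25/6; row 3: 5/(12/5) = 25/12; row 4: 5/(3/5) = 25/3. Minimum is 25/12 at row 3 (u3 leaves); pivot element 12/5.
Pivot on row 3; the obj-row RHS becomes 45 − (-8/5)·(25/12) = 145/3.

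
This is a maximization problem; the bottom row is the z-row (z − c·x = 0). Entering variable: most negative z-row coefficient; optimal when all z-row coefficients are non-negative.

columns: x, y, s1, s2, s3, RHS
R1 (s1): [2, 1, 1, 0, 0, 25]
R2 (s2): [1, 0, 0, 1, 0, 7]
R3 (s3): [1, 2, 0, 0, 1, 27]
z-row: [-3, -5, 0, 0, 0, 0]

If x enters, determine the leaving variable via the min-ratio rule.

Column x entries and ratios — s1: 25/2 = 25/2; s2: 7/1 = 7; s3: 27/1 = 27.
Smallest ratio is 7 in the row of s2, so s2 leaves.

s2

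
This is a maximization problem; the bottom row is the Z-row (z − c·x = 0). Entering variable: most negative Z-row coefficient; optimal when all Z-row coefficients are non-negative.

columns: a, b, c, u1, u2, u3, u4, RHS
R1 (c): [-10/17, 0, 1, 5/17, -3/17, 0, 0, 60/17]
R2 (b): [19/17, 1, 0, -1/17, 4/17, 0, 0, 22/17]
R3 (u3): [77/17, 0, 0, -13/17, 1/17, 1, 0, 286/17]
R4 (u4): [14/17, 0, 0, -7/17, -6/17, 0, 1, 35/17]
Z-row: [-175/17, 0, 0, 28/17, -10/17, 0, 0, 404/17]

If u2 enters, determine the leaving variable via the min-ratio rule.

Column u2 entries and ratios — c: -3/17 ≤ 0, skip; b: (22/17)/(4/17) = 11/2; u3: (286/17)/(1/17) = 286; u4: -6/17 ≤ 0, skip.
Smallest ratio is 11/2 in the row of b, so b leaves.

b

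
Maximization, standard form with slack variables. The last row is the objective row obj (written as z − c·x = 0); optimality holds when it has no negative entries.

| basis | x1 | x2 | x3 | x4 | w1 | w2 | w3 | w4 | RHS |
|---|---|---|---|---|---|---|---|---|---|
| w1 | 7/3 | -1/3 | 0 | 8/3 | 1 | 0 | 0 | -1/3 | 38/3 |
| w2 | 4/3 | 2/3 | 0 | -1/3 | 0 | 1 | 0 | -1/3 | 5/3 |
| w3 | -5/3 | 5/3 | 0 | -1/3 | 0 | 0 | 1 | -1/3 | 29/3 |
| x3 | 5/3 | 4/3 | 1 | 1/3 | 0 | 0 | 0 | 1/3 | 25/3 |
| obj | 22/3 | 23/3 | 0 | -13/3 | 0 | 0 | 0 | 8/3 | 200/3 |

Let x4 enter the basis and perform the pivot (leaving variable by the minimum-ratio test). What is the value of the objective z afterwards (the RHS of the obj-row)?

Ratio test on column x4 — row 1: (38/3)/(8/3) = 19/4; row 2: entry -1/3 ≤ 0; row 3: entry -1/3 ≤ 0; row 4: (25/3)/(1/3) = 25. Minimum is 19/4 at row 1 (w1 leaves); pivot element 8/3.
Pivot on row 1; the obj-row RHS becomes 200/3 − (-13/3)·(19/4) = 349/4.

349/4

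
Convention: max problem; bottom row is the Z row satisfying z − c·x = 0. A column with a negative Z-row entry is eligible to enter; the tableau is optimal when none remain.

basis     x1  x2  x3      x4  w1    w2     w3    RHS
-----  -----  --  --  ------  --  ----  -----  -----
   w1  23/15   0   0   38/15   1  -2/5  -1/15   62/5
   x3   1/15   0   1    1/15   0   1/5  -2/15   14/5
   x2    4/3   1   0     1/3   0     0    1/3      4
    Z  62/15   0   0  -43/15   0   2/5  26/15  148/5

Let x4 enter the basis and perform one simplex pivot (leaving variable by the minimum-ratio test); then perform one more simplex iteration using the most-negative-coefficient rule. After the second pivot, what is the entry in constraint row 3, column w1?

-1/8

Ratio test on column x4 — row 1: (62/5)/(38/15) = 93/19; row 2: (14/5)/(1/15) = 42; row 3: 4/(1/3) = 12. Minimum is 93/19 at row 1 (w1 leaves); pivot element 38/15.
Divide row 1 by 38/15; eliminate column x4 from the other rows.
Second iteration: most negative Z-row entry is -1/19 in column w2, so w2 enters.
Ratio test on column w2 — row 1: entry -3/19 ≤ 0; row 2: (47/19)/(4/19) = 47/4; row 3: (45/19)/(1/19) = 45. Minimum is 47/4 at row 2 (x3 leaves); pivot element 4/19.
Divide row 2 by 4/19; eliminate column w2 from the other rows.
After both pivots, the entry at constraint row 3, column w1 is -1/8.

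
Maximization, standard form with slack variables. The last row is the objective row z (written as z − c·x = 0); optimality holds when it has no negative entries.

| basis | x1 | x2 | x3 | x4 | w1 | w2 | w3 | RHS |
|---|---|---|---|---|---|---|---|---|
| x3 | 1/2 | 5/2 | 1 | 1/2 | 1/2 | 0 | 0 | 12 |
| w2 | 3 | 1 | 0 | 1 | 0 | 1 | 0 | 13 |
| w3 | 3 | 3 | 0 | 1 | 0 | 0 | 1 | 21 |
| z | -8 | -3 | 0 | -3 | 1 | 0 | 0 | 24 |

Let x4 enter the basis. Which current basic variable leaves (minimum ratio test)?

Column x4 entries and ratios — x3: 12/(1/2) = 24; w2: 13/1 = 13; w3: 21/1 = 21.
Smallest ratio is 13 in the row of w2, so w2 leaves.

w2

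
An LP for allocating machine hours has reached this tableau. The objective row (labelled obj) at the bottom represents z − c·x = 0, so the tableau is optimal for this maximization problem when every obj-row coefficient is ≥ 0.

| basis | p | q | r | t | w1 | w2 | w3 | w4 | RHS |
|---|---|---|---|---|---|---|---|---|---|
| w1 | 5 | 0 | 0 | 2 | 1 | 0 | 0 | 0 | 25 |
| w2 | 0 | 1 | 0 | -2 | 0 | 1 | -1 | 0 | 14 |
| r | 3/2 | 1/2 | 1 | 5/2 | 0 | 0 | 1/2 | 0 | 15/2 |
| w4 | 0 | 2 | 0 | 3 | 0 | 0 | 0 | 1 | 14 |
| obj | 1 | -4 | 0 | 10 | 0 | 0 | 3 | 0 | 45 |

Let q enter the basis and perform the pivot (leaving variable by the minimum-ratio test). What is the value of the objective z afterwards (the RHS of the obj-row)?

73

Ratio test on column q — row 1: entry 0 ≤ 0; row 2: 14/1 = 14; row 3: (15/2)/(1/2) = 15; row 4: 14/2 = 7. Minimum is 7 at row 4 (w4 leaves); pivot element 2.
Pivot on row 4; the obj-row RHS becomes 45 − (-4)·7 = 73.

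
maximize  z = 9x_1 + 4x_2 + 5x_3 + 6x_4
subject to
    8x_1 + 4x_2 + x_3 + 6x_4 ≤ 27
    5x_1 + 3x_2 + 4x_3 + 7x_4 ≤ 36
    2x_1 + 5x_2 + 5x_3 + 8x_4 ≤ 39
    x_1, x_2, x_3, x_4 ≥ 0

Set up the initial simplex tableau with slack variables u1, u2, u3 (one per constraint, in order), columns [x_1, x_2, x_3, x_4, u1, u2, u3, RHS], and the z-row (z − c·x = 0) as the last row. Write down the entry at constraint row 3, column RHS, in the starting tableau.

The RHS of constraint 3 is b_3 = 39.

39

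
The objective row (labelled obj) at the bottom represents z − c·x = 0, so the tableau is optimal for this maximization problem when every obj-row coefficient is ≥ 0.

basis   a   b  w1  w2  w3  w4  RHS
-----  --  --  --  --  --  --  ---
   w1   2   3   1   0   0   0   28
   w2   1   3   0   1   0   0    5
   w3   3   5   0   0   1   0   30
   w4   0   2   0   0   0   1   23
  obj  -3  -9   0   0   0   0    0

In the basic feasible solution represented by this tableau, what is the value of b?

0

b is not in the basis, so in the current basic feasible solution b = 0.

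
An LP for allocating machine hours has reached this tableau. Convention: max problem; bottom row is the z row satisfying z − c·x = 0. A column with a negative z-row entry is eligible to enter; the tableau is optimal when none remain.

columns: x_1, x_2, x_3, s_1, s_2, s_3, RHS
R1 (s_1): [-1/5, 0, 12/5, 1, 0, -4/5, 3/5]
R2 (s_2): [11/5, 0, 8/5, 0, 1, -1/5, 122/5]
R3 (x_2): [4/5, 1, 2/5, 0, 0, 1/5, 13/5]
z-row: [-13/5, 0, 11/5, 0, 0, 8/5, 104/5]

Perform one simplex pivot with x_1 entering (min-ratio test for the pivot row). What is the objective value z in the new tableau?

Ratio test on column x_1 — row 1: entry -1/5 ≤ 0; row 2: (122/5)/(11/5) = 122/11; row 3: (13/5)/(4/5) = 13/4. Minimum is 13/4 at row 3 (x_2 leaves); pivot element 4/5.
Pivot on row 3; the z-row RHS becomes 104/5 − (-13/5)·(13/4) = 117/4.

117/4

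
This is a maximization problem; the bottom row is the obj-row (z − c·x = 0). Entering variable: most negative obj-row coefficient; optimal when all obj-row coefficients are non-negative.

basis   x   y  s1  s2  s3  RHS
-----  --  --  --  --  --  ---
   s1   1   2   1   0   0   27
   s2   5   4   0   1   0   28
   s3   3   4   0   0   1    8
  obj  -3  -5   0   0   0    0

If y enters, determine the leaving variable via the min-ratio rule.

Column y entries and ratios — s1: 27/2 = 27/2; s2: 28/4 = 7; s3: 8/4 = 2.
Smallest ratio is 2 in the row of s3, so s3 leaves.

s3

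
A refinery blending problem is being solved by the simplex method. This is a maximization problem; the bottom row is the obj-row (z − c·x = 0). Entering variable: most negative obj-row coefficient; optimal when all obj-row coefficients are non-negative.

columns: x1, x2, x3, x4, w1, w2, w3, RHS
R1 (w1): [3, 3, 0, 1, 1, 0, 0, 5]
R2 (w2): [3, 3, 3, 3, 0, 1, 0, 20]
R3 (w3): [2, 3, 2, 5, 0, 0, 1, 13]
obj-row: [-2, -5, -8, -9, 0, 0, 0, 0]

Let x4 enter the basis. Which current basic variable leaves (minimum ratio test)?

Column x4 entries and ratios — w1: 5/1 = 5; w2: 20/3 = 20/3; w3: 13/5 = 13/5.
Smallest ratio is 13/5 in the row of w3, so w3 leaves.

w3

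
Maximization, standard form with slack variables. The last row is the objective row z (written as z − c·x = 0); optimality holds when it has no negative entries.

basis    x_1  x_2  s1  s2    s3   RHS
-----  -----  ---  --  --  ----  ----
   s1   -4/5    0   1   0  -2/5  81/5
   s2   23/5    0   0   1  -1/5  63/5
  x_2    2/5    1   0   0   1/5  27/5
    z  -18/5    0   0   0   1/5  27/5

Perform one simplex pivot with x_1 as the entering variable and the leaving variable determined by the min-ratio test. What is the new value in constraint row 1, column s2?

4/23

Ratio test on column x_1 — row 1: entry -4/5 ≤ 0; row 2: (63/5)/(23/5) = 63/23; row 3: (27/5)/(2/5) = 27/2. Minimum is 63/23 at row 2 (s2 leaves); pivot element 23/5.
Divide row 2 by 23/5; eliminate column x_1 from the other rows.
Row 1 update in column s2: 0 − (-4/5)·(5/23) = 4/23.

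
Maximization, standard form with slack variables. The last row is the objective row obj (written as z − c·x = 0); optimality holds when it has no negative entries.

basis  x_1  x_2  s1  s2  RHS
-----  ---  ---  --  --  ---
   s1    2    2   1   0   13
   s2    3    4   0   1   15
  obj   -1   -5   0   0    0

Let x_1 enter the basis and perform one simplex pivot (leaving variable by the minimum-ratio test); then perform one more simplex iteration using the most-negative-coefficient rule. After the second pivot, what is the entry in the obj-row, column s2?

Ratio test on column x_1 — row 1: 13/2 = 13/2; row 2: 15/3 = 5. Minimum is 5 at row 2 (s2 leaves); pivot element 3.
Divide row 2 by 3; eliminate column x_1 from the other rows.
Second iteration: most negative obj-row entry is -11/3 in column x_2, so x_2 enters.
Ratio test on column x_2 — row 1: entry -2/3 ≤ 0; row 2: 5/(4/3) = 15/4. Minimum is 15/4 at row 2 (x_1 leaves); pivot element 4/3.
Divide row 2 by 4/3; eliminate column x_2 from the other rows.
After both pivots, the entry at the obj-row, column s2 is 5/4.

5/4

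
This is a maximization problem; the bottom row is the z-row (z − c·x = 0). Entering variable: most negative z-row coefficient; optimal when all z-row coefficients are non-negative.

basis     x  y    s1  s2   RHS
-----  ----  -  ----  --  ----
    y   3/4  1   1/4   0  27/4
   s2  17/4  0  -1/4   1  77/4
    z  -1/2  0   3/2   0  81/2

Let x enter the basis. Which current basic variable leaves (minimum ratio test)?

Column x entries and ratios — y: (27/4)/(3/4) = 9; s2: (77/4)/(17/4) = 77/17.
Smallest ratio is 77/17 in the row of s2, so s2 leaves.

s2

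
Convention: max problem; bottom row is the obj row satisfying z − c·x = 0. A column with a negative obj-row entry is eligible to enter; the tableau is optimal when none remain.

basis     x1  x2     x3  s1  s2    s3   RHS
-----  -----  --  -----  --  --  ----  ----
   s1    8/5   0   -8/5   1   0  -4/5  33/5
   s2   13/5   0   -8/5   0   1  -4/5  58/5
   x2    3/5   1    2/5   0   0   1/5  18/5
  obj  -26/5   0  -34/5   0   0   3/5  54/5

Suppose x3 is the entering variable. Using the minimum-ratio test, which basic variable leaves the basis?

Column x3 entries and ratios — s1: -8/5 ≤ 0, skip; s2: -8/5 ≤ 0, skip; x2: (18/5)/(2/5) = 9.
Smallest ratio is 9 in the row of x2, so x2 leaves.

x2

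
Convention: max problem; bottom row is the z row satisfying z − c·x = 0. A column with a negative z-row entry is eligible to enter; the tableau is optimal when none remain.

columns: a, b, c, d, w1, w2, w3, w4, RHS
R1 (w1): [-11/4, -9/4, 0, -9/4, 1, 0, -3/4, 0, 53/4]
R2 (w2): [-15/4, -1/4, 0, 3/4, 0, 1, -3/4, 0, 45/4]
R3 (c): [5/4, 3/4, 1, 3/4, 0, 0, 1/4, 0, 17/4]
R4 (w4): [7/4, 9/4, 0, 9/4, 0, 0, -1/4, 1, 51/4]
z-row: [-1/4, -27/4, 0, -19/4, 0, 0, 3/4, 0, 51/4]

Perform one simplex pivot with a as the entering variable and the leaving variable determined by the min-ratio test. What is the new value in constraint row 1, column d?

-3/5

Ratio test on column a — row 1: entry -11/4 ≤ 0; row 2: entry -15/4 ≤ 0; row 3: (17/4)/(5/4) = 17/5; row 4: (51/4)/(7/4) = 51/7. Minimum is 17/5 at row 3 (c leaves); pivot element 5/4.
Divide row 3 by 5/4; eliminate column a from the other rows.
Row 1 update in column d: -9/4 − (-11/4)·(3/5) = -3/5.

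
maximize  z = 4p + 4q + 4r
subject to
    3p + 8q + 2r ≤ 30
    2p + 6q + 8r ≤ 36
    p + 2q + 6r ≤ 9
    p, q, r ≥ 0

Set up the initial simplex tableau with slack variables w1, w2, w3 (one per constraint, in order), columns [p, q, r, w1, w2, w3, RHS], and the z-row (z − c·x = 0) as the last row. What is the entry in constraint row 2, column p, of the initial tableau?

Constraint 2 has coefficient 2 on p.

2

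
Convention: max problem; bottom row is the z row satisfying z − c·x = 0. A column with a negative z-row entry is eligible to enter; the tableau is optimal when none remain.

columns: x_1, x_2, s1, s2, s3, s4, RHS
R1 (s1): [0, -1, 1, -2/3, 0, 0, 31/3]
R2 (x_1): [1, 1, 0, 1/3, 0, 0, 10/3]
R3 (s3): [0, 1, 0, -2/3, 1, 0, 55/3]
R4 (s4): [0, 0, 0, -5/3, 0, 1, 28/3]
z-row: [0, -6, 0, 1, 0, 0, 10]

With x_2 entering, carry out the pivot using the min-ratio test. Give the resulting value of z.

Ratio test on column x_2 — row 1: entry -1 ≤ 0; row 2: (10/3)/1 = 10/3; row 3: (55/3)/1 = 55/3; row 4: entry 0 ≤ 0. Minimum is 10/3 at row 2 (x_1 leaves); pivot element 1.
Pivot on row 2; the z-row RHS becomes 10 − (-6)·(10/3) = 30.

30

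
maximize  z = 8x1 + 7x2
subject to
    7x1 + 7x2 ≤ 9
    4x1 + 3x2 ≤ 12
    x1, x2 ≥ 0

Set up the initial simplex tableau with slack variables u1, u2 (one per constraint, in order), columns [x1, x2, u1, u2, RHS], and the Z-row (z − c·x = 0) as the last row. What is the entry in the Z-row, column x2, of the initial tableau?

The Z-row carries the negated objective coefficients: the x2 entry is -7.

-7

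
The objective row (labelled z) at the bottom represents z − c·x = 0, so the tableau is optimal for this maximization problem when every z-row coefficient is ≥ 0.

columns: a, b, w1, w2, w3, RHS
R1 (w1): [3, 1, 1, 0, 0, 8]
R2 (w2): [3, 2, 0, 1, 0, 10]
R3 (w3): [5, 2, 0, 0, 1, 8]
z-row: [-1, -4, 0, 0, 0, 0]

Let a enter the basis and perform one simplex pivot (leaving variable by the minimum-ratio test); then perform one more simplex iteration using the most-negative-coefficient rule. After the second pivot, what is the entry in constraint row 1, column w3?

Ratio test on column a — row 1: 8/3 = 8/3; row 2: 10/3 = 10/3; row 3: 8/5 = 8/5. Minimum is 8/5 at row 3 (w3 leaves); pivot element 5.
Divide row 3 by 5; eliminate column a from the other rows.
Second iteration: most negative z-row entry is -18/5 in column b, so b enters.
Ratio test on column b — row 1: entry -1/5 ≤ 0; row 2: (26/5)/(4/5) = 13/2; row 3: (8/5)/(2/5) = 4. Minimum is 4 at row 3 (a leaves); pivot element 2/5.
Divide row 3 by 2/5; eliminate column b from the other rows.
After both pivots, the entry at constraint row 1, column w3 is -1/2.

-1/2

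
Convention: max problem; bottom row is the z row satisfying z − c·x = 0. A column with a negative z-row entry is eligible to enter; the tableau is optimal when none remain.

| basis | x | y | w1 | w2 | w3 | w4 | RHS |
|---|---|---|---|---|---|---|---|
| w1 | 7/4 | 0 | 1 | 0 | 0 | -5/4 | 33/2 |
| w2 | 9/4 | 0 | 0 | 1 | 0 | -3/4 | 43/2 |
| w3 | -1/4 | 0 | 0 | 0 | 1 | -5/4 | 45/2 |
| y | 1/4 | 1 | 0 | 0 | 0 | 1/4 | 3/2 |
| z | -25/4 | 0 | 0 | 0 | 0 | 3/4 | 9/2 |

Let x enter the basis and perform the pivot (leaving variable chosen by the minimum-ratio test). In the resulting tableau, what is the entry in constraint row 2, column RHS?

Ratio test on column x — row 1: (33/2)/(7/4) = 66/7; row 2: (43/2)/(9/4) = 86/9; row 3: entry -1/4 ≤ 0; row 4: (3/2)/(1/4) = 6. Minimum is 6 at row 4 (y leaves); pivot element 1/4.
Divide row 4 by 1/4; eliminate column x from the other rows.
Row 2 update in column RHS: 43/2 − (9/4)·6 = 8.

8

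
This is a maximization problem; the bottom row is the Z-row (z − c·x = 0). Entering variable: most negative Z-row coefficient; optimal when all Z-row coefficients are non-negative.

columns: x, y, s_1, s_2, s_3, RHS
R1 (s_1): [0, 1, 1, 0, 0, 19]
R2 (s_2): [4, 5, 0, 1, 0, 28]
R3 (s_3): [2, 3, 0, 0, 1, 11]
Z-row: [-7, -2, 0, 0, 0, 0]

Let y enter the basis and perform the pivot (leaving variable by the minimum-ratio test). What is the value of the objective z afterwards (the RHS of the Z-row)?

Ratio test on column y — row 1: 19/1 = 19; row 2: 28/5 = 28/5; row 3: 11/3 = 11/3. Minimum is 11/3 at row 3 (s_3 leaves); pivot element 3.
Pivot on row 3; the Z-row RHS becomes 0 − (-2)·(11/3) = 22/3.

22/3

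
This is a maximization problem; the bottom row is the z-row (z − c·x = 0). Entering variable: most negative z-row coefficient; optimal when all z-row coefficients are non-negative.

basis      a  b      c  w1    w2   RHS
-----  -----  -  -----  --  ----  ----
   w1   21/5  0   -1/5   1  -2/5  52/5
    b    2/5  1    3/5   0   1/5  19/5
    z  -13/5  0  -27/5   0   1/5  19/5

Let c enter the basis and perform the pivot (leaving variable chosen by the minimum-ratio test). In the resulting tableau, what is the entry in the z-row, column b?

9

Ratio test on column c — row 1: entry -1/5 ≤ 0; row 2: (19/5)/(3/5) = 19/3. Minimum is 19/3 at row 2 (b leaves); pivot element 3/5.
Divide row 2 by 3/5; eliminate column c from the other rows.
z-row update in column b: 0 − (-27/5)·(5/3) = 9.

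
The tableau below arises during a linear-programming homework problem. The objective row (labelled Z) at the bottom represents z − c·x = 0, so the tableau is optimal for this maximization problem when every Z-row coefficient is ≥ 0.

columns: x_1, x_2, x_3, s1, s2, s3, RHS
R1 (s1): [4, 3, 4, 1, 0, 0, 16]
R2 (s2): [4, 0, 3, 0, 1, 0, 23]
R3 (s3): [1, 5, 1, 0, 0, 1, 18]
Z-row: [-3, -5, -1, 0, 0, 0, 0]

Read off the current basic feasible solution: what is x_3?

x_3 is not in the basis, so in the current basic feasible solution x_3 = 0.

0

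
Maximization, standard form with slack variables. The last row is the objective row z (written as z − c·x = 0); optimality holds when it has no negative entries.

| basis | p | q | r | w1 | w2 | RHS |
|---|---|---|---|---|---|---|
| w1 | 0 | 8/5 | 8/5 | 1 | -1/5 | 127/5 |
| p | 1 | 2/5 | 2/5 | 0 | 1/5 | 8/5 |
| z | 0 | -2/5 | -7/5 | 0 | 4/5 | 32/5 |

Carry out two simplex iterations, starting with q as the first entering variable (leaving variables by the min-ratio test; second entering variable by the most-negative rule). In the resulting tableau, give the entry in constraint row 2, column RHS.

4

Ratio test on column q — row 1: (127/5)/(8/5) = 127/8; row 2: (8/5)/(2/5) = 4. Minimum is 4 at row 2 (p leaves); pivot element 2/5.
Divide row 2 by 2/5; eliminate column q from the other rows.
Second iteration: most negative z-row entry is -1 in column r, so r enters.
Ratio test on column r — row 1: entry 0 ≤ 0; row 2: 4/1 = 4. Minimum is 4 at row 2 (q leaves); pivot element 1.
Divide row 2 by 1; eliminate column r from the other rows.
After both pivots, the entry at constraint row 2, column RHS is 4.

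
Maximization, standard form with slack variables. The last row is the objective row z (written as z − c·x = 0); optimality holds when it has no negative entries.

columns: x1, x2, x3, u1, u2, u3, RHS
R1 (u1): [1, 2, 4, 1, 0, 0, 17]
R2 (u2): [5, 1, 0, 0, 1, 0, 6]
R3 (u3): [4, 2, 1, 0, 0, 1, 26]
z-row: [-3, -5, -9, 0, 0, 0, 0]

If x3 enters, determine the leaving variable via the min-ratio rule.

u1

Column x3 entries and ratios — u1: 17/4 = 17/4; u2: 0 ≤ 0, skip; u3: 26/1 = 26.
Smallest ratio is 17/4 in the row of u1, so u1 leaves.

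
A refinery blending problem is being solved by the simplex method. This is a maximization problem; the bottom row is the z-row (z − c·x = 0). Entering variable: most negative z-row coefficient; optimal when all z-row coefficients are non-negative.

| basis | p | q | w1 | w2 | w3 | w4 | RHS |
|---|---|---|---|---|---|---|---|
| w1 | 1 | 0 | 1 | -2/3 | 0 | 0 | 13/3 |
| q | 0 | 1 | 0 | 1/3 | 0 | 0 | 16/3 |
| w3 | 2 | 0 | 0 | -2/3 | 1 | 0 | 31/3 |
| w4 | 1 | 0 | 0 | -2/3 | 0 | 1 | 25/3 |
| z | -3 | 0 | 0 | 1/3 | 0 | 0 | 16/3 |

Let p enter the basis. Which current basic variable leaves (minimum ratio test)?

Column p entries and ratios — w1: (13/3)/1 = 13/3; q: 0 ≤ 0, skip; w3: (31/3)/2 = 31/6; w4: (25/3)/1 = 25/3.
Smallest ratio is 13/3 in the row of w1, so w1 leaves.

w1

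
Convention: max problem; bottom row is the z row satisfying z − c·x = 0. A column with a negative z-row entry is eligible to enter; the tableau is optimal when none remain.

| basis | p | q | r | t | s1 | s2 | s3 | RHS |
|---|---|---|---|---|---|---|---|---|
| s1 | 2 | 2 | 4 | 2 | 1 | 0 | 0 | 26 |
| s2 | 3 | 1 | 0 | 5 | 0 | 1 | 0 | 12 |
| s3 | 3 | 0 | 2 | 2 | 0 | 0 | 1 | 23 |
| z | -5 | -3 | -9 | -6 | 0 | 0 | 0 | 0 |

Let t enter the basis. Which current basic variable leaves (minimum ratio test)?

Column t entries and ratios — s1: 26/2 = 13; s2: 12/5 = 12/5; s3: 23/2 = 23/2.
Smallest ratio is 12/5 in the row of s2, so s2 leaves.

s2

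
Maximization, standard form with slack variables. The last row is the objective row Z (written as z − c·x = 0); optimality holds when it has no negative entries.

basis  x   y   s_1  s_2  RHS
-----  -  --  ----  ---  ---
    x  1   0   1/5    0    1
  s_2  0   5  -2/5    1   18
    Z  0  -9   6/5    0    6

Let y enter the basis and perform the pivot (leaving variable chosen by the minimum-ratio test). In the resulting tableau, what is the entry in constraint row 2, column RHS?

Ratio test on column y — row 1: entry 0 ≤ 0; row 2: 18/5 = 18/5. Minimum is 18/5 at row 2 (s_2 leaves); pivot element 5.
Divide row 2 by 5; eliminate column y from the other rows.
In the new row 2, the RHS entry is the old entry divided by the pivot: 18/5 = 18/5.

18/5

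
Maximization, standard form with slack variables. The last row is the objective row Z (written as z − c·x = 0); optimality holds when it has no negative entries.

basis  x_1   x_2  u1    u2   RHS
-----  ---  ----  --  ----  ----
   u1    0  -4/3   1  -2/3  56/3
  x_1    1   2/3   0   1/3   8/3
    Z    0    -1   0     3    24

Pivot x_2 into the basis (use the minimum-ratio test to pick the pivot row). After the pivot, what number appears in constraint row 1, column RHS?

Ratio test on column x_2 — row 1: entry -4/3 ≤ 0; row 2: (8/3)/(2/3) = 4. Minimum is 4 at row 2 (x_1 leaves); pivot element 2/3.
Divide row 2 by 2/3; eliminate column x_2 from the other rows.
Row 1 update in column RHS: 56/3 − (-4/3)·4 = 24.

24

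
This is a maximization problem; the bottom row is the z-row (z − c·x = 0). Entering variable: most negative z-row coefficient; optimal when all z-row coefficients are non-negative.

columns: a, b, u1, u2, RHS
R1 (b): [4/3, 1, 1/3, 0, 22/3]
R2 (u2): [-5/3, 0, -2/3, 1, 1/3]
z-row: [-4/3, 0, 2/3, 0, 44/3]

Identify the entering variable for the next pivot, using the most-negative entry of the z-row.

a

Negative z-row entries: a: -4/3.
The most negative is -4/3 in column a, so a enters.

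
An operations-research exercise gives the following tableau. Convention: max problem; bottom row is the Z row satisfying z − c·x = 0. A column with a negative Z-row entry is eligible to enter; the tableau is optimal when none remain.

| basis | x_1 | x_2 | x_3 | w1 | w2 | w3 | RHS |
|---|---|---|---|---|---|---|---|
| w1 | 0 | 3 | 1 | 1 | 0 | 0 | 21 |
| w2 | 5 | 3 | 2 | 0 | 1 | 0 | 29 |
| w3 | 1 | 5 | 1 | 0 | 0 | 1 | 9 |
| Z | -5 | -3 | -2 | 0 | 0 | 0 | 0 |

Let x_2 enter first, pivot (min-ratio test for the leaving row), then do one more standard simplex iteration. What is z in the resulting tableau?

29

Ratio test on column x_2 — row 1: 21/3 = 7; row 2: 29/3 = 29/3; row 3: 9/5 = 9/5. Minimum is 9/5 at row 3 (w3 leaves); pivot element 5.
Pivot on row 3; the Z-row RHS becomes 0 − (-3)·(9/5) = 27/5.
Next entering variable (most negative Z-row entry -22/5): x_1.
Ratio test on column x_1 — row 1: entry -3/5 ≤ 0; row 2: (118/5)/(22/5) = 59/11; row 3: (9/5)/(1/5) = 9. Minimum is 59/11 at row 2 (w2 leaves); pivot element 22/5.
After the second pivot the Z-row RHS is 27/5 − (-22/5)·(59/11) = 29.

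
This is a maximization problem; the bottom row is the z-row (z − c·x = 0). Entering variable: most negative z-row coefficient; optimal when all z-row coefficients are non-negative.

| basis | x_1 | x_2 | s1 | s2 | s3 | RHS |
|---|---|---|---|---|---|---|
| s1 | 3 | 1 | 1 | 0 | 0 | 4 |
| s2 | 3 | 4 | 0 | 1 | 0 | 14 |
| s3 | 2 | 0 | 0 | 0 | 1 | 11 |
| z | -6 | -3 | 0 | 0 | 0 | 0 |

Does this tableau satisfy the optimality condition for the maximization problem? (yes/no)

no

The z-row has a negative entry -6 in column x_1, so it is not optimal.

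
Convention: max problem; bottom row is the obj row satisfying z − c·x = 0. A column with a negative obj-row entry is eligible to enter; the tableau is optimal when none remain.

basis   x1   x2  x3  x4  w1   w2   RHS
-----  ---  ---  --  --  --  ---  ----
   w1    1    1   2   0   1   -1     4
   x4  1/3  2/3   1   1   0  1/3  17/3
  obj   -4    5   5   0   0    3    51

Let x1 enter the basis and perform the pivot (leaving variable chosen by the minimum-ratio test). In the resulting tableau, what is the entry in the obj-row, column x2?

Ratio test on column x1 — row 1: 4/1 = 4; row 2: (17/3)/(1/3) = 17. Minimum is 4 at row 1 (w1 leaves); pivot element 1.
Divide row 1 by 1; eliminate column x1 from the other rows.
obj-row update in column x2: 5 − (-4)·1 = 9.

9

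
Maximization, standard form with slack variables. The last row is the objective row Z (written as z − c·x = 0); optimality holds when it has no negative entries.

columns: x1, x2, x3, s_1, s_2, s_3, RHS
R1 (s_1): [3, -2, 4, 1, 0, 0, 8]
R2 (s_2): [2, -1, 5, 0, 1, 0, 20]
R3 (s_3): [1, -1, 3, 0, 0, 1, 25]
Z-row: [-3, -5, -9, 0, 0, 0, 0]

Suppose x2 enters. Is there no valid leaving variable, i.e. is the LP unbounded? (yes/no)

Every constraint-row entry in column x2 is ≤ 0, so increasing x2 is unbounded.

yes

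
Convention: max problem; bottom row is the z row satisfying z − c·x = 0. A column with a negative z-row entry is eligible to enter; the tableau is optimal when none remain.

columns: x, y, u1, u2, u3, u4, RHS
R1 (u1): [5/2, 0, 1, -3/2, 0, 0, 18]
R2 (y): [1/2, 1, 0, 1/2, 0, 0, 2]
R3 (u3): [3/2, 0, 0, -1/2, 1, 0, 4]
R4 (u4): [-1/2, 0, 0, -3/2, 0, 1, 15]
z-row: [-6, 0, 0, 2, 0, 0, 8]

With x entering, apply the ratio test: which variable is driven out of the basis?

Column x entries and ratios — u1: 18/(5/2) = 36/5; y: 2/(1/2) = 4; u3: 4/(3/2) = 8/3; u4: -1/2 ≤ 0, skip.
Smallest ratio is 8/3 in the row of u3, so u3 leaves.

u3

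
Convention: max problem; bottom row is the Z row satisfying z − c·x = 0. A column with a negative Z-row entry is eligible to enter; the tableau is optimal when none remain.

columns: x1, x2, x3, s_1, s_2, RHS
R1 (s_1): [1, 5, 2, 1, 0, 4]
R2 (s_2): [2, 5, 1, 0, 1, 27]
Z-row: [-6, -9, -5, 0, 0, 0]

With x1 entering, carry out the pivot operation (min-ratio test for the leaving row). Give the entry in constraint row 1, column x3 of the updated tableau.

Ratio test on column x1 — row 1: 4/1 = 4; row 2: 27/2 = 27/2. Minimum is 4 at row 1 (s_1 leaves); pivot element 1.
Divide row 1 by 1; eliminate column x1 from the other rows.
In the new row 1, the x3 entry is the old entry divided by the pivot: 2/1 = 2.

2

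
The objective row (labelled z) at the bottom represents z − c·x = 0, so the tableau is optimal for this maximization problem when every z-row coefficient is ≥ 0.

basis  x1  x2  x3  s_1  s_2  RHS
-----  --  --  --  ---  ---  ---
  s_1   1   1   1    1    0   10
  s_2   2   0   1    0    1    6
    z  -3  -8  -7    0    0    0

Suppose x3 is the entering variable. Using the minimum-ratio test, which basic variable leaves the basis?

s_2

Column x3 entries and ratios — s_1: 10/1 = 10; s_2: 6/1 = 6.
Smallest ratio is 6 in the row of s_2, so s_2 leaves.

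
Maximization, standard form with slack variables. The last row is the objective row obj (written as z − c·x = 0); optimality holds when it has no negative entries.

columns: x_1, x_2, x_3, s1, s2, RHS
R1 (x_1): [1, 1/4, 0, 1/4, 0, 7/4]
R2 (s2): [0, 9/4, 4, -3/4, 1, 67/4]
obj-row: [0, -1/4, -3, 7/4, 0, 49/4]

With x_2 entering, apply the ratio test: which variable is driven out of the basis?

Column x_2 entries and ratios — x_1: (7/4)/(1/4) = 7; s2: (67/4)/(9/4) = 67/9.
Smallest ratio is 7 in the row of x_1, so x_1 leaves.

x_1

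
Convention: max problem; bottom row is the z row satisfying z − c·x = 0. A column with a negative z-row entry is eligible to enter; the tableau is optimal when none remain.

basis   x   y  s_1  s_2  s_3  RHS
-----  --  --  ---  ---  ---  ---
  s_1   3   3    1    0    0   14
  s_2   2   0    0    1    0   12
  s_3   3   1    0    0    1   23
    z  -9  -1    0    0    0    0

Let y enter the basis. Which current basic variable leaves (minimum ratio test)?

Column y entries and ratios — s_1: 14/3 = 14/3; s_2: 0 ≤ 0, skip; s_3: 23/1 = 23.
Smallest ratio is 14/3 in the row of s_1, so s_1 leaves.

s_1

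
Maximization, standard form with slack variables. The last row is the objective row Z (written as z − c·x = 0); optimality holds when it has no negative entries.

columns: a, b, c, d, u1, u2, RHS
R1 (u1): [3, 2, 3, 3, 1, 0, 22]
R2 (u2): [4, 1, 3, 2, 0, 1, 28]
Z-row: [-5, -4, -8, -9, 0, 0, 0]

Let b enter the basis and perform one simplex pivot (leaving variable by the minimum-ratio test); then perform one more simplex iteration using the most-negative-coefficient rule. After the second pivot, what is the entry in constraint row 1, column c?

1

Ratio test on column b — row 1: 22/2 = 11; row 2: 28/1 = 28. Minimum is 11 at row 1 (u1 leaves); pivot element 2.
Divide row 1 by 2; eliminate column b from the other rows.
Second iteration: most negative Z-row entry is -3 in column d, so d enters.
Ratio test on column d — row 1: 11/(3/2) = 22/3; row 2: 17/(1/2) = 34. Minimum is 22/3 at row 1 (b leaves); pivot element 3/2.
Divide row 1 by 3/2; eliminate column d from the other rows.
After both pivots, the entry at constraint row 1, column c is 1.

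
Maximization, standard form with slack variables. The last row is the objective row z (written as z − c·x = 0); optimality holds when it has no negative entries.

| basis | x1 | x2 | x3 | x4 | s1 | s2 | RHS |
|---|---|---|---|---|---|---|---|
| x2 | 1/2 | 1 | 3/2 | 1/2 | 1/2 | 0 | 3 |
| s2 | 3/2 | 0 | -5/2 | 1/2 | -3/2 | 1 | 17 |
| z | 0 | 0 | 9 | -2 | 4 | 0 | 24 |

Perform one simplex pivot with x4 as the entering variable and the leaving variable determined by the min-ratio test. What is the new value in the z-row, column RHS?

Ratio test on column x4 — row 1: 3/(1/2) = 6; row 2: 17/(1/2) = 34. Minimum is 6 at row 1 (x2 leaves); pivot element 1/2.
Divide row 1 by 1/2; eliminate column x4 from the other rows.
z-row update in column RHS: 24 − (-2)·6 = 36.

36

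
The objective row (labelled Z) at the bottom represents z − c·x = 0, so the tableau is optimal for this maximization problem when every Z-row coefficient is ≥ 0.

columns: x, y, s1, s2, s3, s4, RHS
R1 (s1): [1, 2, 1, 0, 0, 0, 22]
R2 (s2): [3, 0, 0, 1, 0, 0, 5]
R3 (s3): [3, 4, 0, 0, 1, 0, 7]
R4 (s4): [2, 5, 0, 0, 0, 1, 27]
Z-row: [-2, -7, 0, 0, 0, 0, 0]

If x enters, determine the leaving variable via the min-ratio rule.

s2

Column x entries and ratios — s1: 22/1 = 22; s2: 5/3 = 5/3; s3: 7/3 = 7/3; s4: 27/2 = 27/2.
Smallest ratio is 5/3 in the row of s2, so s2 leaves.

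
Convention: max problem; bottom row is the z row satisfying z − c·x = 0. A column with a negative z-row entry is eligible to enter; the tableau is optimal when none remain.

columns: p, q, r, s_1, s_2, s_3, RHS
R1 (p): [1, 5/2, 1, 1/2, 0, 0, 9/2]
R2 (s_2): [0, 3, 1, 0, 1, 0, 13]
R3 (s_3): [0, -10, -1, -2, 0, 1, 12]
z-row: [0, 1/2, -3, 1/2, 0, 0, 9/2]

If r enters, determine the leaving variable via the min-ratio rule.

Column r entries and ratios — p: (9/2)/1 = 9/2; s_2: 13/1 = 13; s_3: -1 ≤ 0, skip.
Smallest ratio is 9/2 in the row of p, so p leaves.

p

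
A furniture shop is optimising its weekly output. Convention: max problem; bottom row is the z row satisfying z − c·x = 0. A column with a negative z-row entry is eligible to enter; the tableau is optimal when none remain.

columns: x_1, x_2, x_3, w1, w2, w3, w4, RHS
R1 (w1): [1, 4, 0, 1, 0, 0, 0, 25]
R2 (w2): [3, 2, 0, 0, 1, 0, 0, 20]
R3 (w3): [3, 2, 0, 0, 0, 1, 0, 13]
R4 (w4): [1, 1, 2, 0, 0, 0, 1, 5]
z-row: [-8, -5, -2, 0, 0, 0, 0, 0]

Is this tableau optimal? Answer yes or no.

no

The z-row has a negative entry -8 in column x_1, so it is not optimal.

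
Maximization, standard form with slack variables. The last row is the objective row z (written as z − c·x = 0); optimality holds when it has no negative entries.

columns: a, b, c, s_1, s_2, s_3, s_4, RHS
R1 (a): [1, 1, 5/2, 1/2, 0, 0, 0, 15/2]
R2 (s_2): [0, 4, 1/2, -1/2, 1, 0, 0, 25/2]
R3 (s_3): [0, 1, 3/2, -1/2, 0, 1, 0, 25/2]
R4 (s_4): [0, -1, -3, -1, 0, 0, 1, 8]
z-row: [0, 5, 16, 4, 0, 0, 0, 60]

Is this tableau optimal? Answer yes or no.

yes

Every z-row coefficient is ≥ 0, so the tableau is optimal.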